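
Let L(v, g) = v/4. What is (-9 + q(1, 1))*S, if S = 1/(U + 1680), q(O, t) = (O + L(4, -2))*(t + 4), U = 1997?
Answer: 1/3677 ≈ 0.00027196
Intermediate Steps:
L(v, g) = v/4 (L(v, g) = v*(¼) = v/4)
q(O, t) = (1 + O)*(4 + t) (q(O, t) = (O + (¼)*4)*(t + 4) = (O + 1)*(4 + t) = (1 + O)*(4 + t))
S = 1/3677 (S = 1/(1997 + 1680) = 1/3677 ≈ 0.00027196)
(-9 + q(1, 1))*S = (-9 + (4 + 1 + 4*1 + 1*1))*(1/3677) = (-9 + (4 + 1 + 4 + 1))*(1/3677) = (-9 + 10)*(1/3677) = 1*(1/3677) = 1/3677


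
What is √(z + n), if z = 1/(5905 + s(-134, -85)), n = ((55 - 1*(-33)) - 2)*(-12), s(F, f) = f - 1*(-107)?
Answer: I*√36253461601/5927 ≈ 32.125*I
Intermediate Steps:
s(F, f) = 107 + f (s(F, f) = f + 107 = 107 + f)
n = -1032 (n = ((55 + 33) - 2)*(-12) = (88 - 2)*(-12) = 86*(-12) = -1032)
z = 1/5927 (z = 1/(5905 + (107 - 85)) = 1/(5905 + 22) = 1/5927 ≈ 0.00016872)
√(z + n) = √(1/5927 - 1032) = √(-6116663/5927) = I*√36253461601/5927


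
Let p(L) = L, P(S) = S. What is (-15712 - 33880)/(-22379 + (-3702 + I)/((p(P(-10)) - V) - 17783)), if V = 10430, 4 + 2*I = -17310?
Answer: 699817508/315795079 ≈ 2.2160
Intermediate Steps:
I = -8657 (I = -2 + (½)*(-17310) = -2 - 8655 = -8657)
(-15712 - 33880)/(-22379 + (-3702 + I)/((p(P(-10)) - V) - 17783)) = (-15712 - 33880)/(-22379 + (-3702 - 8657)/((-10 - 1*10430) - 17783)) = -49592/(-22379 - 12359/((-10 - 10430) - 17783)) = -49592/(-22379 - 12359/(-10440 - 17783)) = -49592/(-22379 - 12359/(-28223)) = -49592/(-22379 - 12359*(-1/28223)) = -49592/(-22379 + 12359/28223) = -49592/(-631590158/28223) = -49592*(-28223/631590158) = 699817508/315795079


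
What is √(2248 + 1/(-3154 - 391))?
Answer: √28250668655/3545 ≈ 47.413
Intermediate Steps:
√(2248 + 1/(-3154 - 391)) = √(2248 + 1/(-3545)) = √(2248 - 1/3545) = √(7969159/3545) = √28250668655/3545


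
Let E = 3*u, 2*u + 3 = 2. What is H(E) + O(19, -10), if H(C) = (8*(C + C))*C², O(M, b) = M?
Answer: -35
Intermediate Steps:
u = -½ (u = -3/2 + (½)*2 = -3/2 + 1 = -½ ≈ -0.50000)
E = -3/2 (E = 3*(-½) = -3/2 ≈ -1.5000)
H(C) = 16*C³ (H(C) = (8*(2*C))*C² = (16*C)*C² = 16*C³)
H(E) + O(19, -10) = 16*(-3/2)³ + 19 = 16*(-27/8) + 19 = -54 + 19 = -35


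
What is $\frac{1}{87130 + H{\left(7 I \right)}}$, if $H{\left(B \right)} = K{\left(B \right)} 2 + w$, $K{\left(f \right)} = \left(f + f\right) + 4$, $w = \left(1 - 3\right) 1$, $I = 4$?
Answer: $\frac{1}{87248} \approx 1.1462 \cdot 10^{-5}$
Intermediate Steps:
$w = -2$ ($w = \left(-2\right) 1 = -2$)
$K{\left(f \right)} = 4 + 2 f$ ($K{\left(f \right)} = 2 f + 4 = 4 + 2 f$)
$H{\left(B \right)} = 6 + 4 B$ ($H{\left(B \right)} = \left(4 + 2 B\right) 2 - 2 = \left(8 + 4 B\right) - 2 = 6 + 4 B$)
$\frac{1}{87130 + H{\left(7 I \right)}} = \frac{1}{87130 + \left(6 + 4 \cdot 7 \cdot 4\right)} = \frac{1}{87130 + \left(6 + 4 \cdot 28\right)} = \frac{1}{87130 + \left(6 + 112\right)} = \frac{1}{87130 + 118} = \frac{1}{87248}$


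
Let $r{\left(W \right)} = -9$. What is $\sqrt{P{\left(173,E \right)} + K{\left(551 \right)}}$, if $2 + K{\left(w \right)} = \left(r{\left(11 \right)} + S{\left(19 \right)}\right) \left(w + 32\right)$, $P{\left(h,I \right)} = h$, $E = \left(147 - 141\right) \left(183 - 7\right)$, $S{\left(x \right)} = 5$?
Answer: $i \sqrt{2161} \approx 46.487 i$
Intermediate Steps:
$E = 1056$ ($E = 6 \cdot 176 = 1056$)
$K{\left(w \right)} = -130 - 4 w$ ($K{\left(w \right)} = -2 + \left(-9 + 5\right) \left(w + 32\right) = -2 - 4 \left(32 + w\right) = -2 - \left(128 + 4 w\right) = -130 - 4 w$)
$\sqrt{P{\left(173,E \right)} + K{\left(551 \right)}} = \sqrt{173 - 2334} = \sqrt{-2161} = i \sqrt{2161}$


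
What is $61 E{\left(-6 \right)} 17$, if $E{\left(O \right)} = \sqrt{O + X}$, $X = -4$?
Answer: $1037 i \sqrt{10} \approx 3279.3 i$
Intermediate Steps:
$E{\left(O \right)} = \sqrt{-4 + O}$ ($E{\left(O \right)} = \sqrt{O - 4} = \sqrt{-4 + O}$)
$61 E{\left(-6 \right)} 17 = 61 \sqrt{-4 - 6} \cdot 17 = 61 \sqrt{-10} \cdot 17 = 61 i \sqrt{10} \cdot 17 = 1037 i \sqrt{10}$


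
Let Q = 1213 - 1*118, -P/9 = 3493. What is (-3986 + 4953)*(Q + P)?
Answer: -29340714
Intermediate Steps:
P = -31437 (P = -9*3493 = -31437)
Q = 1095 (Q = 1213 - 118 = 1095)
(-3986 + 4953)*(Q + P) = (-3986 + 4953)*(1095 - 31437) = 967*(-30342) = -29340714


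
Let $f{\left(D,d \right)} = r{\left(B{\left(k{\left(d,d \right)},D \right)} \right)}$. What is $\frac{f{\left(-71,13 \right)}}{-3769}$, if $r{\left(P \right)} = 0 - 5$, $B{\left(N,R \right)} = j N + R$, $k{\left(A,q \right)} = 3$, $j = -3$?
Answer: $\frac{5}{3769} \approx 0.0013266$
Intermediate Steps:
$B{\left(N,R \right)} = R - 3 N$ ($B{\left(N,R \right)} = - 3 N + R = R - 3 N$)
$r{\left(P \right)} = -5$ ($r{\left(P \right)} = 0 - 5 = -5$)
$f{\left(D,d \right)} = -5$
$\frac{f{\left(-71,13 \right)}}{-3769} = - \frac{5}{-3769} = \left(-5\right) \left(- \frac{1}{3769}\right) = \frac{5}{3769}$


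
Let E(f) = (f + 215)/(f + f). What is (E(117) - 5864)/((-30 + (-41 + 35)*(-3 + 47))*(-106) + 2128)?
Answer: -342961/1947582 ≈ -0.17610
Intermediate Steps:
E(f) = (215 + f)/(2*f) (E(f) = (215 + f)/((2*f)) = (215 + f)*(1/(2*f)) = (215 + f)/(2*f))
(E(117) - 5864)/((-30 + (-41 + 35)*(-3 + 47))*(-106) + 2128) = ((1/2)*(215 + 117)/117 - 5864)/((-30 + (-41 + 35)*(-3 + 47))*(-106) + 2128) = ((1/2)*(1/117)*332 - 5864)/((-30 - 6*44)*(-106) + 2128) = (166/117 - 5864)/((-30 - 264)*(-106) + 2128) = -685922/(117*(-294*(-106) + 2128)) = -685922/(117*(31164 + 2128)) = -685922/117/33292 = -685922/117*1/33292 = -342961/1947582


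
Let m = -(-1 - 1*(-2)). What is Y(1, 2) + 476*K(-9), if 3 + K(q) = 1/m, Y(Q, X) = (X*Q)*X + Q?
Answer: -1899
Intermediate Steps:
m = -1 (m = -(-1 + 2) = -1*1 = -1)
Y(Q, X) = Q + Q*X**2 (Y(Q, X) = (Q*X)*X + Q = Q*X**2 + Q = Q + Q*X**2)
K(q) = -4 (K(q) = -3 + 1/(-1) = -3 - 1 = -4)
Y(1, 2) + 476*K(-9) = 1*(1 + 2**2) + 476*(-4) = 1*(1 + 4) - 1904 = 1*5 - 1904 = 5 - 1904 = -1899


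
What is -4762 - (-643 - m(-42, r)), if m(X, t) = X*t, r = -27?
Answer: -2985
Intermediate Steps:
-4762 - (-643 - m(-42, r)) = -4762 - (-643 - (-42)*(-27)) = -4762 - (-643 - 1*1134) = -4762 - (-643 - 1134) = -4762 - 1*(-1777) = -4762 + 1777 = -2985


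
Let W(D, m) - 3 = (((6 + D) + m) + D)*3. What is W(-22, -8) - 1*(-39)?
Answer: -96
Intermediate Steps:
W(D, m) = 21 + 3*m + 6*D (W(D, m) = 3 + (((6 + D) + m) + D)*3 = 3 + ((6 + D + m) + D)*3 = 3 + (6 + m + 2*D)*3 = 3 + (18 + 3*m + 6*D) = 21 + 3*m + 6*D)
W(-22, -8) - 1*(-39) = (21 + 3*(-8) + 6*(-22)) - 1*(-39) = (21 - 24 - 132) + 39 = -135 + 39 = -96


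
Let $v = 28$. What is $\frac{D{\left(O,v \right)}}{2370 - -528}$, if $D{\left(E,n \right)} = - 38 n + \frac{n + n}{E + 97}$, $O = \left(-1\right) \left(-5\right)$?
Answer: $- \frac{3874}{10557} \approx -0.36696$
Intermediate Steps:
$O = 5$
$D{\left(E,n \right)} = - 38 n + \frac{2 n}{97 + E}$
$\frac{D{\left(O,v \right)}}{2370 - -528} = \frac{\left(-2\right) 28 \frac{1}{97 + 5} \left(1842 + 19 \cdot 5\right)}{2370 - -528} = \frac{\left(-2\right) 28 \cdot \frac{1}{102} \left(1842 + 95\right)}{2370 + 528} = \frac{\left(-2\right) 28 \cdot \frac{1}{102} \cdot 1937}{2898} = \left(- \frac{54236}{51}\right) \frac{1}{2898} = - \frac{3874}{10557}$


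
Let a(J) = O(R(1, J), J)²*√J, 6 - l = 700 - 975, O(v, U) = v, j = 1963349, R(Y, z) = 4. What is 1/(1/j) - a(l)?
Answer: 1963349 - 16*√281 ≈ 1.9631e+6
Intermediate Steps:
l = 281 (l = 6 - (700 - 975) = 6 - 1*(-275) = 6 + 275 = 281)
a(J) = 16*√J (a(J) = 4²*√J = 16*√J)
1/(1/j) - a(l) = 1/(1/1963349) - 16*√281 = 1963349 - 16*√281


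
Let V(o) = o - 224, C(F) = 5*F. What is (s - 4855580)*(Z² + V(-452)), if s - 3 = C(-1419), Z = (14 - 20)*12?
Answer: -21920925376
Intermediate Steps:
Z = -72 (Z = -6*12 = -72)
s = -7092 (s = 3 + 5*(-1419) = 3 - 7095 = -7092)
V(o) = -224 + o
(s - 4855580)*(Z² + V(-452)) = (-7092 - 4855580)*((-72)² + (-224 - 452)) = -4862672*(5184 - 676) = -4862672*4508 = -21920925376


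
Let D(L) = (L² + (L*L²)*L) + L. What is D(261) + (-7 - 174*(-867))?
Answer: 4640689874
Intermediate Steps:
D(L) = L + L² + L⁴ (D(L) = (L² + L³*L) + L = (L² + L⁴) + L = L + L² + L⁴)
D(261) + (-7 - 174*(-867)) = 261*(1 + 261 + 261³) + (-7 - 174*(-867)) = 261*(1 + 261 + 17779581) + (-7 + 150858) = 261*17779843 + 150851 = 4640539023 + 150851 = 4640689874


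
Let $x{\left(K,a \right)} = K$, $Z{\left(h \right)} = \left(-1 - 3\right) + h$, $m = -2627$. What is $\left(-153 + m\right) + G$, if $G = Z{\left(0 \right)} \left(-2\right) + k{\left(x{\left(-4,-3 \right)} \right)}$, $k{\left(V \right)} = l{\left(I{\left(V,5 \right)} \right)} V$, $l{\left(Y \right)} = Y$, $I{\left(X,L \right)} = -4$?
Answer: $-2756$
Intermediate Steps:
$Z{\left(h \right)} = -4 + h$
$k{\left(V \right)} = - 4 V$
$G = 24$ ($G = \left(-4 + 0\right) \left(-2\right) - -16 = \left(-4\right) \left(-2\right) + 16 = 8 + 16 = 24$)
$\left(-153 + m\right) + G = \left(-153 - 2627\right) + 24 = -2780 + 24 = -2756$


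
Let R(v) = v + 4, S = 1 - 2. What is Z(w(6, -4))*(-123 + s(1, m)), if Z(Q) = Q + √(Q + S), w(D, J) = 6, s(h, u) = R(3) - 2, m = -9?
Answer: -708 - 118*√5 ≈ -971.86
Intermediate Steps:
S = -1
R(v) = 4 + v
s(h, u) = 5 (s(h, u) = (4 + 3) - 2 = 7 - 2 = 5)
Z(Q) = Q + √(-1 + Q) (Z(Q) = Q + √(Q - 1) = Q + √(-1 + Q))
Z(w(6, -4))*(-123 + s(1, m)) = (6 + √(-1 + 6))*(-123 + 5) = (6 + √5)*(-118) = -708 - 118*√5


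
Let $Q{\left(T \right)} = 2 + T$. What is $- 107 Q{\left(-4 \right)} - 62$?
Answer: $152$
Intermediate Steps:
$- 107 Q{\left(-4 \right)} - 62 = - 107 \left(2 - 4\right) - 62 = \left(-107\right) \left(-2\right) - 62 = 214 - 62 = 152$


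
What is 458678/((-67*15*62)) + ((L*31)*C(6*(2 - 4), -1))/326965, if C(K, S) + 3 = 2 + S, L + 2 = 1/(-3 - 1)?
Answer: -5998518401/814927566 ≈ -7.3608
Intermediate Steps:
L = -9/4 (L = -2 + 1/(-3 - 1) = -2 + 1/(-4) = -2 - 1/4 = -9/4 ≈ -2.2500)
C(K, S) = -1 + S (C(K, S) = -3 + (2 + S) = -1 + S)
458678/((-67*15*62)) + ((L*31)*C(6*(2 - 4), -1))/326965 = 458678/((-67*15*62)) + ((-9/4*31)*(-1 - 1))/326965 = 458678/((-1005*62)) - 279/4*(-2)*(1/326965) = 458678/(-62310) + (279/2)*(1/326965) = 458678*(-1/62310) + 279/653930 = -229339/31155 + 279/653930 = -5998518401/814927566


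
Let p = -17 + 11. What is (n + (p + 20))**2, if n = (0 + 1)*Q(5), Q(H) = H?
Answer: 361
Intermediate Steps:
p = -6
n = 5 (n = (0 + 1)*5 = 1*5 = 5)
(n + (p + 20))**2 = (5 + (-6 + 20))**2 = (5 + 14)**2 = 19**2 = 361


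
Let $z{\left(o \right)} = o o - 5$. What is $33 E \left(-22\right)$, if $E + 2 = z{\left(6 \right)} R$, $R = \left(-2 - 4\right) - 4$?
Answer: $226512$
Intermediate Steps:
$z{\left(o \right)} = -5 + o^{2}$ ($z{\left(o \right)} = o^{2} - 5 = -5 + o^{2}$)
$R = -10$ ($R = -6 - 4 = -10$)
$E = -312$ ($E = -2 + \left(-5 + 6^{2}\right) \left(-10\right) = -2 + \left(-5 + 36\right) \left(-10\right) = -2 + 31 \left(-10\right) = -2 - 310 = -312$)
$33 E \left(-22\right) = 33 \left(-312\right) \left(-22\right) = \left(-10296\right) \left(-22\right) = 226512$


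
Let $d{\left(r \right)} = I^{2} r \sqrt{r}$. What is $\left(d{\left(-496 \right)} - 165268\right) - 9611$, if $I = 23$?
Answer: $-174879 - 1049536 i \sqrt{31} \approx -1.7488 \cdot 10^{5} - 5.8436 \cdot 10^{6} i$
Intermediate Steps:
$d{\left(r \right)} = 529 r^{\frac{3}{2}}$ ($d{\left(r \right)} = 23^{2} r \sqrt{r} = 529 r \sqrt{r} = 529 r^{\frac{3}{2}}$)
$\left(d{\left(-496 \right)} - 165268\right) - 9611 = \left(529 \left(-496\right)^{\frac{3}{2}} - 165268\right) - 9611 = \left(529 \left(- 1984 i \sqrt{31}\right) - 165268\right) - 9611 = \left(- 1049536 i \sqrt{31} - 165268\right) - 9611 = \left(-165268 - 1049536 i \sqrt{31}\right) - 9611 = -174879 - 1049536 i \sqrt{31}$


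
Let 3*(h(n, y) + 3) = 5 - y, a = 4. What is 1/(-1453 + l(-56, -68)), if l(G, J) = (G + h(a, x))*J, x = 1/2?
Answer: 1/2457 ≈ 0.00040700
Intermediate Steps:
x = ½ ≈ 0.50000
h(n, y) = -4/3 - y/3 (h(n, y) = -3 + (5 - y)/3 = -3 + (5/3 - y/3) = -4/3 - y/3)
l(G, J) = J*(-3/2 + G) (l(G, J) = (G + (-4/3 - ⅓*½))*J = (G + (-4/3 - ⅙))*J = (G - 3/2)*J = (-3/2 + G)*J = J*(-3/2 + G))
1/(-1453 + l(-56, -68)) = 1/(-1453 + (½)*(-68)*(-3 + 2*(-56))) = 1/(-1453 + (½)*(-68)*(-3 - 112)) = 1/(-1453 + (½)*(-68)*(-115)) = 1/(-1453 + 3910) = 1/2457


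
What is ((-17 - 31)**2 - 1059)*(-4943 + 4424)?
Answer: -646155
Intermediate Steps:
((-17 - 31)**2 - 1059)*(-4943 + 4424) = ((-48)**2 - 1059)*(-519) = (2304 - 1059)*(-519) = 1245*(-519) = -646155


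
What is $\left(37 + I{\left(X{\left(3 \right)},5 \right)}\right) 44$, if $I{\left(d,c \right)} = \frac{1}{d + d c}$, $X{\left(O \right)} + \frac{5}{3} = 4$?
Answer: $\frac{11418}{7} \approx 1631.1$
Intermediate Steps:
$X{\left(O \right)} = \frac{7}{3}$ ($X{\left(O \right)} = - \frac{5}{3} + 4 = \frac{7}{3}$)
$I{\left(d,c \right)} = \frac{1}{d + c d}$
$\left(37 + I{\left(X{\left(3 \right)},5 \right)}\right) 44 = \left(37 + \frac{1}{\frac{7}{3} \left(1 + 5\right)}\right) 44 = \left(37 + \frac{3}{7 \cdot 6}\right) 44 = \left(37 + \frac{3}{7} \cdot \frac{1}{6}\right) 44 = \left(37 + \frac{1}{14}\right) 44 = \frac{519}{14} \cdot 44 = \frac{11418}{7}$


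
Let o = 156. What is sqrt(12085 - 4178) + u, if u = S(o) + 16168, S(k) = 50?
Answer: 16218 + sqrt(7907) ≈ 16307.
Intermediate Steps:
u = 16218 (u = 50 + 16168 = 16218)
sqrt(12085 - 4178) + u = sqrt(12085 - 4178) + 16218 = sqrt(7907) + 16218 = 16218 + sqrt(7907)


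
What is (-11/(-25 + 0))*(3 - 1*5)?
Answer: -22/25 ≈ -0.88000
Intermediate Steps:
(-11/(-25 + 0))*(3 - 1*5) = (-11/(-25))*(3 - 5) = -1/25*(-11)*(-2) = (11/25)*(-2) = -22/25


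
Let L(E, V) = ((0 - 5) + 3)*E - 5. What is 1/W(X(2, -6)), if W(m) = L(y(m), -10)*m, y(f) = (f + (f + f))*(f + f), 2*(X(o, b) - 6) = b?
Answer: -1/339 ≈ -0.0029499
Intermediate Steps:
X(o, b) = 6 + b/2
y(f) = 6*f**2 (y(f) = (f + 2*f)*(2*f) = (3*f)*(2*f) = 6*f**2)
L(E, V) = -5 - 2*E (L(E, V) = (-5 + 3)*E - 5 = -2*E - 5 = -5 - 2*E)
W(m) = m*(-5 - 12*m**2) (W(m) = (-5 - 12*m**2)*m = m*(-5 - 12*m**2))
1/W(X(2, -6)) = 1/(-(6 + (1/2)*(-6))*(5 + 12*(6 + (1/2)*(-6))**2)) = 1/(-(6 - 3)*(5 + 12*(6 - 3)**2)) = 1/(-1*3*(5 + 12*3**2)) = 1/(-1*3*(5 + 12*9)) = 1/(-1*3*(5 + 108)) = 1/(-1*3*113) = 1/(-339) = -1/339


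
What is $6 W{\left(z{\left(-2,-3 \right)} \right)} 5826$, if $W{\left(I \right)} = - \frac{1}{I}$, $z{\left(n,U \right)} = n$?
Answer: $17478$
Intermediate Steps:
$6 W{\left(z{\left(-2,-3 \right)} \right)} 5826 = 6 \left(- \frac{1}{-2}\right) 5826 = 6 \left(\left(-1\right) \left(- \frac{1}{2}\right)\right) 5826 = 6 \cdot \frac{1}{2} \cdot 5826 = 3 \cdot 5826 = 17478$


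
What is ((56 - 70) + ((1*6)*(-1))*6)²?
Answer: 2500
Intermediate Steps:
((56 - 70) + ((1*6)*(-1))*6)² = (-14 + (6*(-1))*6)² = (-14 - 6*6)² = (-14 - 36)² = (-50)² = 2500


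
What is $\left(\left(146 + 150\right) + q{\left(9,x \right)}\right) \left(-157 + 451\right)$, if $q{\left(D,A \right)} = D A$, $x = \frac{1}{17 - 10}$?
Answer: $87402$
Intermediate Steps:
$x = \frac{1}{7} \approx 0.14286$
$q{\left(D,A \right)} = A D$
$\left(\left(146 + 150\right) + q{\left(9,x \right)}\right) \left(-157 + 451\right) = \left(\left(146 + 150\right) + \frac{1}{7} \cdot 9\right) \left(-157 + 451\right) = \left(296 + \frac{9}{7}\right) 294 = \frac{2081}{7} \cdot 294 = 87402$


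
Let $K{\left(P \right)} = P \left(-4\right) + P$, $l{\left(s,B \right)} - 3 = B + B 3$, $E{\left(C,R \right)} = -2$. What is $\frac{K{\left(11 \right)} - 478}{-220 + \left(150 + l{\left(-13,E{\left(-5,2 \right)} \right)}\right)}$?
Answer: $\frac{511}{75} \approx 6.8133$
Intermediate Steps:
$l{\left(s,B \right)} = 3 + 4 B$ ($l{\left(s,B \right)} = 3 + \left(B + B 3\right) = 3 + \left(B + 3 B\right) = 3 + 4 B$)
$K{\left(P \right)} = - 3 P$ ($K{\left(P \right)} = - 4 P + P = - 3 P$)
$\frac{K{\left(11 \right)} - 478}{-220 + \left(150 + l{\left(-13,E{\left(-5,2 \right)} \right)}\right)} = \frac{\left(-3\right) 11 - 478}{-220 + \left(150 + \left(3 + 4 \left(-2\right)\right)\right)} = \frac{-33 - 478}{-220 + \left(150 + \left(3 - 8\right)\right)} = - \frac{511}{-220 + \left(150 - 5\right)} = - \frac{511}{-220 + 145} = - \frac{511}{-75} = \left(-511\right) \left(- \frac{1}{75}\right) = \frac{511}{75}$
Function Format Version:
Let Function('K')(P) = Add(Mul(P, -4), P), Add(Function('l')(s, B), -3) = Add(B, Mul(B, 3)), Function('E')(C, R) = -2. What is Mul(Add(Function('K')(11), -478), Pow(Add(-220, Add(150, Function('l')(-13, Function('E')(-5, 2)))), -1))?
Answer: Rational(511, 75) ≈ 6.8133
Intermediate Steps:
Function('l')(s, B) = Add(3, Mul(4, B)) (Function('l')(s, B) = Add(3, Add(B, Mul(B, 3))) = Add(3, Add(B, Mul(3, B))) = Add(3, Mul(4, B)))
Function('K')(P) = Mul(-3, P) (Function('K')(P) = Add(Mul(-4, P), P) = Mul(-3, P))
Mul(Add(Function('K')(11), -478), Pow(Add(-220, Add(150, Function('l')(-13, Function('E')(-5, 2)))), -1)) = Mul(Add(Mul(-3, 11), -478), Pow(Add(-220, Add(150, Add(3, Mul(4, -2)))), -1)) = Mul(Add(-33, -478), Pow(Add(-220, Add(150, Add(3, -8))), -1)) = Mul(-511, Pow(Add(-220, Add(150, -5)), -1)) = Mul(-511, Pow(Add(-220, 145), -1)) = Mul(-511, Pow(-75, -1)) = Mul(-511, Rational(-1, 75)) = Rational(511, 75)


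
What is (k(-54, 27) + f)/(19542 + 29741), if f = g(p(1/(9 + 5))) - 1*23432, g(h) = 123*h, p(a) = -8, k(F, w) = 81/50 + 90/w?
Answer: -3661657/7392450 ≈ -0.49532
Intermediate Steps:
k(F, w) = 81/50 + 90/w (k(F, w) = 81*(1/50) + 90/w = 81/50 + 90/w)
f = -24416 (f = 123*(-8) - 1*23432 = -984 - 23432 = -24416)
(k(-54, 27) + f)/(19542 + 29741) = ((81/50 + 90/27) - 24416)/(19542 + 29741) = ((81/50 + 90*(1/27)) - 24416)/49283 = ((81/50 + 10/3) - 24416)*(1/49283) = (743/150 - 24416)*(1/49283) = -3661657/150*1/49283 = -3661657/7392450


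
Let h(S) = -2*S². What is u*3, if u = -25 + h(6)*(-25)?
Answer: 5325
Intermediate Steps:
u = 1775 (u = -25 - 2*6²*(-25) = -25 - 2*36*(-25) = -25 - 72*(-25) = -25 + 1800 = 1775)
u*3 = 1775*3 = 5325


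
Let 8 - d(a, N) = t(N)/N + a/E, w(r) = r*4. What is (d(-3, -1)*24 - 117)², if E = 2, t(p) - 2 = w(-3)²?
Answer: 13068225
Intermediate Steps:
w(r) = 4*r
t(p) = 146 (t(p) = 2 + (4*(-3))² = 2 + (-12)² = 2 + 144 = 146)
d(a, N) = 8 - 146/N - a/2 (d(a, N) = 8 - (146/N + a/2) = 8 - (a/2 + 146/N) = 8 + (-146/N - a/2) = 8 - 146/N - a/2)
(d(-3, -1)*24 - 117)² = ((8 - 146/(-1) - ½*(-3))*24 - 117)² = ((8 - 146*(-1) + 3/2)*24 - 117)² = ((8 + 146 + 3/2)*24 - 117)² = ((311/2)*24 - 117)² = (3732 - 117)² = 3615² = 13068225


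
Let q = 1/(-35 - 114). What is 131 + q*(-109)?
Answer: 19628/149 ≈ 131.73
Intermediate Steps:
q = -1/149 (q = 1/(-149) = -1/149 ≈ -0.0067114)
131 + q*(-109) = 131 - 1/149*(-109) = 131 + 109/149 = 19628/149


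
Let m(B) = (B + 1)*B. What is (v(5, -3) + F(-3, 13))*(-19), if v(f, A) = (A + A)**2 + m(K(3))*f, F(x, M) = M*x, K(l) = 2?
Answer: -513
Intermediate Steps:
m(B) = B*(1 + B) (m(B) = (1 + B)*B = B*(1 + B))
v(f, A) = 4*A**2 + 6*f (v(f, A) = (A + A)**2 + (2*(1 + 2))*f = (2*A)**2 + (2*3)*f = 4*A**2 + 6*f)
(v(5, -3) + F(-3, 13))*(-19) = ((4*(-3)**2 + 6*5) + 13*(-3))*(-19) = ((4*9 + 30) - 39)*(-19) = ((36 + 30) - 39)*(-19) = (66 - 39)*(-19) = 27*(-19) = -513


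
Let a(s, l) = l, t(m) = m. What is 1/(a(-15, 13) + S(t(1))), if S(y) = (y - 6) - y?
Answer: ⅐ ≈ 0.14286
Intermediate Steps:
S(y) = -6 (S(y) = (-6 + y) - y = -6)
1/(a(-15, 13) + S(t(1))) = 1/(13 - 6) = 1/7 = ⅐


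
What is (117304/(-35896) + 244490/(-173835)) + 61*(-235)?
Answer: -2236982442062/155999529 ≈ -14340.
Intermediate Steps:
(117304/(-35896) + 244490/(-173835)) + 61*(-235) = (117304*(-1/35896) + 244490*(-1/173835)) - 14335 = (-14663/4487 - 48898/34767) - 14335 = -729193847/155999529 - 14335 = -2236982442062/155999529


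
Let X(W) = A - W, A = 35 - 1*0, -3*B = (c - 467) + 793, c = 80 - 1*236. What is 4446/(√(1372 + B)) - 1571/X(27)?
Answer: -1571/8 + 2223*√11838/1973 ≈ -73.786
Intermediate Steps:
c = -156 (c = 80 - 236 = -156)
B = -170/3 (B = -((-156 - 467) + 793)/3 = -(-623 + 793)/3 = -⅓*170 = -170/3 ≈ -56.667)
A = 35 (A = 35 + 0 = 35)
X(W) = 35 - W
4446/(√(1372 + B)) - 1571/X(27) = 4446/(√(1372 - 170/3)) - 1571/(35 - 1*27) = 4446/(√(3946/3)) - 1571/(35 - 27) = 4446/((√11838/3)) - 1571/8 = 4446*(√11838/3946) - 1571*⅛ = 2223*√11838/1973 - 1571/8 = -1571/8 + 2223*√11838/1973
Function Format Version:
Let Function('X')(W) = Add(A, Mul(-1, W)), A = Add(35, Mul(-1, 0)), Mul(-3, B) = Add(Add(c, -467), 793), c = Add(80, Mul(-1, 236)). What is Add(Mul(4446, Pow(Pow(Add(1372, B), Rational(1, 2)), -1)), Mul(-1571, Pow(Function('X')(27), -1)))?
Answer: Add(Rational(-1571, 8), Mul(Rational(2223, 1973), Pow(11838, Rational(1, 2)))) ≈ -73.786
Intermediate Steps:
c = -156 (c = Add(80, -236) = -156)
B = Rational(-170, 3) (B = Mul(Rational(-1, 3), Add(Add(-156, -467), 793)) = Mul(Rational(-1, 3), Add(-623, 793)) = Mul(Rational(-1, 3), 170) = Rational(-170, 3) ≈ -56.667)
A = 35 (A = Add(35, 0) = 35)
Function('X')(W) = Add(35, Mul(-1, W))
Add(Mul(4446, Pow(Pow(Add(1372, B), Rational(1, 2)), -1)), Mul(-1571, Pow(Function('X')(27), -1))) = Add(Mul(4446, Pow(Pow(Add(1372, Rational(-170, 3)), Rational(1, 2)), -1)), Mul(-1571, Pow(Add(35, Mul(-1, 27)), -1))) = Add(Mul(4446, Pow(Pow(Rational(3946, 3), Rational(1, 2)), -1)), Mul(-1571, Pow(Add(35, -27), -1))) = Add(Mul(4446, Pow(Mul(Rational(1, 3), Pow(11838, Rational(1, 2))), -1)), Mul(-1571, Pow(8, -1))) = Add(Mul(4446, Mul(Rational(1, 3946), Pow(11838, Rational(1, 2)))), Mul(-1571, Rational(1, 8))) = Add(Mul(Rational(2223, 1973), Pow(11838, Rational(1, 2))), Rational(-1571, 8)) = Add(Rational(-1571, 8), Mul(Rational(2223, 1973), Pow(11838, Rational(1, 2))))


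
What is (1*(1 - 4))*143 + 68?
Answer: -361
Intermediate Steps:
(1*(1 - 4))*143 + 68 = (1*(-3))*143 + 68 = -3*143 + 68 = -429 + 68 = -361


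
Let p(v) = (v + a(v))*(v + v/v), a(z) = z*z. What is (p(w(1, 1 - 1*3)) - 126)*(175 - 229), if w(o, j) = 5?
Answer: -2916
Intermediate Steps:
a(z) = z²
p(v) = (1 + v)*(v + v²) (p(v) = (v + v²)*(v + v/v) = (v + v²)*(v + 1) = (v + v²)*(1 + v) = (1 + v)*(v + v²))
(p(w(1, 1 - 1*3)) - 126)*(175 - 229) = (5*(1 + 5² + 2*5) - 126)*(175 - 229) = (5*(1 + 25 + 10) - 126)*(-54) = (5*36 - 126)*(-54) = (180 - 126)*(-54) = 54*(-54) = -2916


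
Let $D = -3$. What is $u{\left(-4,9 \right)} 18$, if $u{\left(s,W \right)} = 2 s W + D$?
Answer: $-1350$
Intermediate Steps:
$u{\left(s,W \right)} = -3 + 2 W s$ ($u{\left(s,W \right)} = 2 s W - 3 = 2 W s - 3 = -3 + 2 W s$)
$u{\left(-4,9 \right)} 18 = \left(-3 + 2 \cdot 9 \left(-4\right)\right) 18 = \left(-3 - 72\right) 18 = \left(-75\right) 18 = -1350$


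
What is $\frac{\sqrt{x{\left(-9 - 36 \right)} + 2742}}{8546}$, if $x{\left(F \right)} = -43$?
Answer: $\frac{\sqrt{2699}}{8546} \approx 0.0060791$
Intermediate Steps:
$\frac{\sqrt{x{\left(-9 - 36 \right)} + 2742}}{8546} = \frac{\sqrt{-43 + 2742}}{8546} = \sqrt{2699} \cdot \frac{1}{8546} = \frac{\sqrt{2699}}{8546}$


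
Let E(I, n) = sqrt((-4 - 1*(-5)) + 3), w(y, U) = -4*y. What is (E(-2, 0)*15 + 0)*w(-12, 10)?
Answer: 1440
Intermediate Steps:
E(I, n) = 2 (E(I, n) = sqrt((-4 + 5) + 3) = sqrt(1 + 3) = sqrt(4) = 2)
(E(-2, 0)*15 + 0)*w(-12, 10) = (2*15 + 0)*(-4*(-12)) = (30 + 0)*48 = 30*48 = 1440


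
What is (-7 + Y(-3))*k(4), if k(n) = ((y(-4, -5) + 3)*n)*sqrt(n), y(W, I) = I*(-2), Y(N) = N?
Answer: -1040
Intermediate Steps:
y(W, I) = -2*I
k(n) = 13*n**(3/2) (k(n) = ((-2*(-5) + 3)*n)*sqrt(n) = ((10 + 3)*n)*sqrt(n) = (13*n)*sqrt(n) = 13*n**(3/2))
(-7 + Y(-3))*k(4) = (-7 - 3)*(13*4**(3/2)) = -130*8 = -10*104 = -1040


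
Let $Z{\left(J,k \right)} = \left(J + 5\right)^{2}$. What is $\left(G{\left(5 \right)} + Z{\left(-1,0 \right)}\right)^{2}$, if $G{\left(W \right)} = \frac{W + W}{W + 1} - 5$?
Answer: $\frac{1444}{9} \approx 160.44$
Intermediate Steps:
$Z{\left(J,k \right)} = \left(5 + J\right)^{2}$
$G{\left(W \right)} = -5 + \frac{2 W}{1 + W}$ ($G{\left(W \right)} = \frac{2 W}{1 + W} - 5 = -5 + \frac{2 W}{1 + W}$)
$\left(G{\left(5 \right)} + Z{\left(-1,0 \right)}\right)^{2} = \left(\frac{-5 - 15}{1 + 5} + \left(5 - 1\right)^{2}\right)^{2} = \left(\frac{-5 - 15}{6} + 4^{2}\right)^{2} = \left(\frac{1}{6} \left(-20\right) + 16\right)^{2} = \left(- \frac{10}{3} + 16\right)^{2} = \left(\frac{38}{3}\right)^{2} = \frac{1444}{9}$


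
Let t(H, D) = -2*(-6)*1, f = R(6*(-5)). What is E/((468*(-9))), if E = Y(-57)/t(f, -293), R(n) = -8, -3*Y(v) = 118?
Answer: 59/75816 ≈ 0.00077820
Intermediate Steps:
Y(v) = -118/3 (Y(v) = -⅓*118 = -118/3)
f = -8
t(H, D) = 12 (t(H, D) = 12*1 = 12)
E = -59/18 (E = -118/3/12 = -118/3*1/12 = -59/18 ≈ -3.2778)
E/((468*(-9))) = -59/(18*(468*(-9))) = -59/18/(-4212) = -59/18*(-1/4212) = 59/75816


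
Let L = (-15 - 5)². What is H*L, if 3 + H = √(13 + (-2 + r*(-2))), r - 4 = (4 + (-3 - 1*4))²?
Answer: -1200 + 400*I*√15 ≈ -1200.0 + 1549.2*I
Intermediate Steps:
r = 13 (r = 4 + (4 + (-3 - 1*4))² = 4 + (4 + (-3 - 4))² = 4 + (4 - 7)² = 4 + (-3)² = 4 + 9 = 13)
H = -3 + I*√15 (H = -3 + √(13 + (-2 + 13*(-2))) = -3 + √(13 + (-2 - 26)) = -3 + √(13 - 28) = -3 + √(-15) = -3 + I*√15 ≈ -3.0 + 3.873*I)
L = 400 (L = (-20)² = 400)
H*L = (-3 + I*√15)*400 = -1200 + 400*I*√15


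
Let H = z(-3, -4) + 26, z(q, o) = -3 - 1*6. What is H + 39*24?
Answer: 953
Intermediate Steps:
z(q, o) = -9 (z(q, o) = -3 - 6 = -9)
H = 17 (H = -9 + 26 = 17)
H + 39*24 = 17 + 39*24 = 17 + 936 = 953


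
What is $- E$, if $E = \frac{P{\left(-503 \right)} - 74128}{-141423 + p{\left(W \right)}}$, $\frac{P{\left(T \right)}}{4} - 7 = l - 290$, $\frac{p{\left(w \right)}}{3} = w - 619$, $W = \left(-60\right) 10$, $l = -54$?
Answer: $- \frac{18869}{36270} \approx -0.52024$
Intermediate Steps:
$W = -600$
$p{\left(w \right)} = -1857 + 3 w$ ($p{\left(w \right)} = 3 \left(w - 619\right) = 3 \left(-619 + w\right) = -1857 + 3 w$)
$P{\left(T \right)} = -1348$ ($P{\left(T \right)} = 28 + 4 \left(-54 - 290\right) = 28 + 4 \left(-344\right) = 28 - 1376 = -1348$)
$E = \frac{18869}{36270}$ ($E = \frac{-1348 - 74128}{-141423 + \left(-1857 + 3 \left(-600\right)\right)} = - \frac{75476}{-141423 - 3657} = - \frac{75476}{-145080} = \left(-75476\right) \left(- \frac{1}{145080}\right) = \frac{18869}{36270} \approx 0.52024$)
$- E = \left(-1\right) \frac{18869}{36270} = - \frac{18869}{36270}$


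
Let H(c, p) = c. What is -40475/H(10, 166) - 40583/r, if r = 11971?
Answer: -96986411/23942 ≈ -4050.9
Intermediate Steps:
-40475/H(10, 166) - 40583/r = -40475/10 - 40583/11971 = -40475*⅒ - 40583*1/11971 = -8095/2 - 40583/11971 = -96986411/23942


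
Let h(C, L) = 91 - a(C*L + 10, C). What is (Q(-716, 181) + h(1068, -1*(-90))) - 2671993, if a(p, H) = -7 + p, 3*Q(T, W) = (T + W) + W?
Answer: -2768143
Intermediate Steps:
Q(T, W) = T/3 + 2*W/3 (Q(T, W) = ((T + W) + W)/3 = (T + 2*W)/3 = T/3 + 2*W/3)
h(C, L) = 88 - C*L (h(C, L) = 91 - (-7 + (C*L + 10)) = 91 - (-7 + (10 + C*L)) = 91 - (3 + C*L) = 91 + (-3 - C*L) = 88 - C*L)
(Q(-716, 181) + h(1068, -1*(-90))) - 2671993 = (((⅓)*(-716) + (⅔)*181) + (88 - 1*1068*(-1*(-90)))) - 2671993 = ((-716/3 + 362/3) + (88 - 1*1068*90)) - 2671993 = (-118 + (88 - 96120)) - 2671993 = (-118 - 96032) - 2671993 = -96150 - 2671993 = -2768143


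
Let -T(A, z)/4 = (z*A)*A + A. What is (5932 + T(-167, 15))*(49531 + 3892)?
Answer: -89042251020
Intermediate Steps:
T(A, z) = -4*A - 4*z*A² (T(A, z) = -4*((z*A)*A + A) = -4*((A*z)*A + A) = -4*(z*A² + A) = -4*(A + z*A²) = -4*A - 4*z*A²)
(5932 + T(-167, 15))*(49531 + 3892) = (5932 - 4*(-167)*(1 - 167*15))*(49531 + 3892) = (5932 - 4*(-167)*(1 - 2505))*53423 = (5932 - 4*(-167)*(-2504))*53423 = (5932 - 1672672)*53423 = -1666740*53423 = -89042251020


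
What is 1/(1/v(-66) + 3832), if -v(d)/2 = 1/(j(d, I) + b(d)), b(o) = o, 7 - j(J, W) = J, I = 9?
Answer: 2/7657 ≈ 0.00026120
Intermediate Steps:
j(J, W) = 7 - J
v(d) = -2/7 (v(d) = -2/((7 - d) + d) = -2/7)
1/(1/v(-66) + 3832) = 1/(1/(-2/7) + 3832) = 1/(-7/2 + 3832) = 1/(7657/2) = 2/7657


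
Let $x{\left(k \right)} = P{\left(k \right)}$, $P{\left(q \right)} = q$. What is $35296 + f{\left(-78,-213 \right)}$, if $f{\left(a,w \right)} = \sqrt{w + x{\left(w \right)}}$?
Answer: $35296 + i \sqrt{426} \approx 35296.0 + 20.64 i$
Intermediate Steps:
$x{\left(k \right)} = k$
$f{\left(a,w \right)} = \sqrt{2} \sqrt{w}$ ($f{\left(a,w \right)} = \sqrt{w + w} = \sqrt{2 w} = \sqrt{2} \sqrt{w}$)
$35296 + f{\left(-78,-213 \right)} = 35296 + \sqrt{2} \sqrt{-213} = 35296 + \sqrt{2} i \sqrt{213} = 35296 + i \sqrt{426}$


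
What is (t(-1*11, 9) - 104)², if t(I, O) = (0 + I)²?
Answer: 289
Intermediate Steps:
t(I, O) = I²
(t(-1*11, 9) - 104)² = ((-1*11)² - 104)² = ((-11)² - 104)² = (121 - 104)² = 17² = 289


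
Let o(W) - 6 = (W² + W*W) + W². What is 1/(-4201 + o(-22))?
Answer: -1/2743 ≈ -0.00036456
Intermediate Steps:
o(W) = 6 + 3*W² (o(W) = 6 + ((W² + W*W) + W²) = 6 + ((W² + W²) + W²) = 6 + (2*W² + W²) = 6 + 3*W²)
1/(-4201 + o(-22)) = 1/(-4201 + (6 + 3*(-22)²)) = 1/(-4201 + (6 + 3*484)) = 1/(-4201 + (6 + 1452)) = 1/(-4201 + 1458) = 1/(-2743) = -1/2743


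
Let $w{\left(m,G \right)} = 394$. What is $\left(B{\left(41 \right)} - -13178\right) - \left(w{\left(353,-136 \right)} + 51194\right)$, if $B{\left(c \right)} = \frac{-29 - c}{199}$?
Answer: $- \frac{7643660}{199} \approx -38410.0$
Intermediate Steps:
$B{\left(c \right)} = - \frac{29}{199} - \frac{c}{199}$ ($B{\left(c \right)} = \left(-29 - c\right) \frac{1}{199} = - \frac{29}{199} - \frac{c}{199}$)
$\left(B{\left(41 \right)} - -13178\right) - \left(w{\left(353,-136 \right)} + 51194\right) = \left(\left(- \frac{29}{199} - \frac{41}{199}\right) - -13178\right) - \left(394 + 51194\right) = \left(\left(- \frac{29}{199} - \frac{41}{199}\right) + 13178\right) - 51588 = \left(- \frac{70}{199} + 13178\right) - 51588 = \frac{2622352}{199} - 51588 = - \frac{7643660}{199}$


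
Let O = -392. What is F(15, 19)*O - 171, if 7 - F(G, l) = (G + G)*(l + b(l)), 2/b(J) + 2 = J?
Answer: 3772445/17 ≈ 2.2191e+5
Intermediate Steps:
b(J) = 2/(-2 + J)
F(G, l) = 7 - 2*G*(l + 2/(-2 + l)) (F(G, l) = 7 - (G + G)*(l + 2/(-2 + l)) = 7 - 2*G*(l + 2/(-2 + l)))
F(15, 19)*O - 171 = ((-4*15 + (-2 + 19)*(7 - 2*15*19))/(-2 + 19))*(-392) - 171 = ((-60 + 17*(7 - 570))/17)*(-392) - 171 = ((-60 + 17*(-563))/17)*(-392) - 171 = ((-60 - 9571)/17)*(-392) - 171 = ((1/17)*(-9631))*(-392) - 171 = -9631/17*(-392) - 171 = 3775352/17 - 171 = 3772445/17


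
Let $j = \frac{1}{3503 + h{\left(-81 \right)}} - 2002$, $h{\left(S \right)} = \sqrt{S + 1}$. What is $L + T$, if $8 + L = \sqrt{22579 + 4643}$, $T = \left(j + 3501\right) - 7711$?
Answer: $\frac{- 24880 \sqrt{5} + 4 \sqrt{136110} + 21788659 i - 3503 i \sqrt{27222}}{- 3503 i + 4 \sqrt{5}} \approx -6055.0 - 7.3761 \cdot 10^{-7} i$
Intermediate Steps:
$h{\left(S \right)} = \sqrt{1 + S}$
$j = -2002 + \frac{1}{3503 + 4 i \sqrt{5}}$ ($j = \frac{1}{3503 + \sqrt{1 - 81}} - 2002 = \frac{1}{3503 + \sqrt{-80}} - 2002 = \frac{1}{3503 + 4 i \sqrt{5}} - 2002 = -2002 + \frac{1}{3503 + 4 i \sqrt{5}} \approx -2002.0 - 7.2889 \cdot 10^{-7} i$)
$T = -4210 + \frac{- 8008 \sqrt{5} + 7013005 i}{- 3503 i + 4 \sqrt{5}}$ ($T = \left(\frac{- 8008 \sqrt{5} + 7013005 i}{- 3503 i + 4 \sqrt{5}} + 3501\right) - 7711 = \left(3501 + \frac{- 8008 \sqrt{5} + 7013005 i}{- 3503 i + 4 \sqrt{5}}\right) - 7711 = -4210 + \frac{- 8008 \sqrt{5} + 7013005 i}{- 3503 i + 4 \sqrt{5}} \approx -6212.0 - 7.2889 \cdot 10^{-7} i$)
$L = -8 + \sqrt{27222}$ ($L = -8 + \sqrt{22579 + 4643} = -8 + \sqrt{27222} \approx 156.99$)
$L + T = \left(-8 + \sqrt{27222}\right) + \frac{- 24848 \sqrt{5} + 21760635 i}{- 3503 i + 4 \sqrt{5}} = -8 + \sqrt{27222} + \frac{- 24848 \sqrt{5} + 21760635 i}{- 3503 i + 4 \sqrt{5}}$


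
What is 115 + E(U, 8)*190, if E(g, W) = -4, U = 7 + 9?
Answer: -645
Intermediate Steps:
U = 16
115 + E(U, 8)*190 = 115 - 4*190 = 115 - 760 = -645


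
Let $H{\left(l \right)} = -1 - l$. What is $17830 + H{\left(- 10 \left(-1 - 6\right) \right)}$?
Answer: $17759$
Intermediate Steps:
$17830 + H{\left(- 10 \left(-1 - 6\right) \right)} = 17830 - \left(1 - 10 \left(-1 - 6\right)\right) = 17830 - \left(1 - -70\right) = 17830 - 71 = 17759$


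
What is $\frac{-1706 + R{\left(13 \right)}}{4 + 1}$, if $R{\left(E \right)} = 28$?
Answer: $- \frac{1678}{5} \approx -335.6$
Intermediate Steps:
$\frac{-1706 + R{\left(13 \right)}}{4 + 1} = \frac{-1706 + 28}{4 + 1} = - \frac{1678}{5}$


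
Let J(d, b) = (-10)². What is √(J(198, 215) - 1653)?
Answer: I*√1553 ≈ 39.408*I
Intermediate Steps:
J(d, b) = 100
√(J(198, 215) - 1653) = √(100 - 1653) = √(-1553) = I*√1553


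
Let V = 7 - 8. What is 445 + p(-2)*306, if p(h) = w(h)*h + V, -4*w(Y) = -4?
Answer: -473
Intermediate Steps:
V = -1
w(Y) = 1 (w(Y) = -1/4*(-4) = 1)
p(h) = -1 + h (p(h) = 1*h - 1 = h - 1 = -1 + h)
445 + p(-2)*306 = 445 + (-1 - 2)*306 = 445 - 3*306 = 445 - 918 = -473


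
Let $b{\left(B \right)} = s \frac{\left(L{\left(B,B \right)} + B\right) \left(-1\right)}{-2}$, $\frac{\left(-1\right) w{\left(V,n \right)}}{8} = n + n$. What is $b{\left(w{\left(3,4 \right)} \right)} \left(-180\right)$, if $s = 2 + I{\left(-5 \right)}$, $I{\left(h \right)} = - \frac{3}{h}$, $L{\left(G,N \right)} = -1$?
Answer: $15210$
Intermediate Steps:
$w{\left(V,n \right)} = - 16 n$ ($w{\left(V,n \right)} = - 8 \left(n + n\right) = - 8 \cdot 2 n = - 16 n$)
$s = \frac{13}{5}$ ($s = 2 - \frac{3}{-5} = 2 - - \frac{3}{5} = 2 + \frac{3}{5} = \frac{13}{5} \approx 2.6$)
$b{\left(B \right)} = - \frac{13}{10} + \frac{13 B}{10}$ ($b{\left(B \right)} = \frac{13 \frac{\left(-1 + B\right) \left(-1\right)}{-2}}{5} = \frac{13 \left(1 - B\right) \left(- \frac{1}{2}\right)}{5} = \frac{13 \left(- \frac{1}{2} + \frac{B}{2}\right)}{5} = - \frac{13}{10} + \frac{13 B}{10}$)
$b{\left(w{\left(3,4 \right)} \right)} \left(-180\right) = \left(- \frac{13}{10} + \frac{13 \left(\left(-16\right) 4\right)}{10}\right) \left(-180\right) = \left(- \frac{13}{10} + \frac{13}{10} \left(-64\right)\right) \left(-180\right) = \left(- \frac{13}{10} - \frac{416}{5}\right) \left(-180\right) = \left(- \frac{169}{2}\right) \left(-180\right) = 15210$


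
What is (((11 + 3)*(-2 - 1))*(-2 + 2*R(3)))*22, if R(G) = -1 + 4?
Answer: -3696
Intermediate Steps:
R(G) = 3
(((11 + 3)*(-2 - 1))*(-2 + 2*R(3)))*22 = (((11 + 3)*(-2 - 1))*(-2 + 2*3))*22 = ((14*(-3))*(-2 + 6))*22 = -42*4*22 = -168*22 = -3696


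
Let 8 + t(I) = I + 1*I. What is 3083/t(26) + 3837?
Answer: 171911/44 ≈ 3907.1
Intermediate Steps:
t(I) = -8 + 2*I (t(I) = -8 + (I + 1*I) = -8 + (I + I) = -8 + 2*I)
3083/t(26) + 3837 = 3083/(-8 + 2*26) + 3837 = 3083/(-8 + 52) + 3837 = 3083/44 + 3837 = 171911/44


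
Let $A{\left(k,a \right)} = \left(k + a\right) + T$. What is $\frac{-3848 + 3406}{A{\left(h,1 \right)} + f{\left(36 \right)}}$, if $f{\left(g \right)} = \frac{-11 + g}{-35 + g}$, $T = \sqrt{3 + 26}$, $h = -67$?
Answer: $\frac{9061}{826} + \frac{221 \sqrt{29}}{826} \approx 12.411$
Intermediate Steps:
$T = \sqrt{29} \approx 5.3852$
$A{\left(k,a \right)} = a + k + \sqrt{29}$ ($A{\left(k,a \right)} = \left(k + a\right) + \sqrt{29} = \left(a + k\right) + \sqrt{29} = a + k + \sqrt{29}$)
$f{\left(g \right)} = \frac{-11 + g}{-35 + g}$
$\frac{-3848 + 3406}{A{\left(h,1 \right)} + f{\left(36 \right)}} = \frac{-3848 + 3406}{\left(1 - 67 + \sqrt{29}\right) + \frac{-11 + 36}{-35 + 36}} = - \frac{442}{\left(-66 + \sqrt{29}\right) + 1^{-1} \cdot 25} = - \frac{442}{\left(-66 + \sqrt{29}\right) + 1 \cdot 25} = - \frac{442}{\left(-66 + \sqrt{29}\right) + 25} = - \frac{442}{-41 + \sqrt{29}}$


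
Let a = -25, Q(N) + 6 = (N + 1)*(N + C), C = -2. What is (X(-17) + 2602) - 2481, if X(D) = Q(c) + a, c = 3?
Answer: 94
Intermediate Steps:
Q(N) = -6 + (1 + N)*(-2 + N) (Q(N) = -6 + (N + 1)*(N - 2) = -6 + (1 + N)*(-2 + N))
X(D) = -27 (X(D) = (-8 + 3² - 1*3) - 25 = (-8 + 9 - 3) - 25 = -2 - 25 = -27)
(X(-17) + 2602) - 2481 = (-27 + 2602) - 2481 = 2575 - 2481 = 94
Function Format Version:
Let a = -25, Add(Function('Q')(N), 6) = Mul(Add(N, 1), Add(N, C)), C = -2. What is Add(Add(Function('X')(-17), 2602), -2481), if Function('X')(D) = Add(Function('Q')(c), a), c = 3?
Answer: 94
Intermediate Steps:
Function('Q')(N) = Add(-6, Mul(Add(1, N), Add(-2, N))) (Function('Q')(N) = Add(-6, Mul(Add(N, 1), Add(N, -2))) = Add(-6, Mul(Add(1, N), Add(-2, N))))
Function('X')(D) = -27 (Function('X')(D) = Add(Add(-8, Pow(3, 2), Mul(-1, 3)), -25) = Add(Add(-8, 9, -3), -25) = Add(-2, -25) = -27)
Add(Add(Function('X')(-17), 2602), -2481) = Add(Add(-27, 2602), -2481) = Add(2575, -2481) = 94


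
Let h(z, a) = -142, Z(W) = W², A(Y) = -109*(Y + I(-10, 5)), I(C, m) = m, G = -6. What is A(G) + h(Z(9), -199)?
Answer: -33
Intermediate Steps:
A(Y) = -545 - 109*Y (A(Y) = -109*(Y + 5) = -109*(5 + Y) = -545 - 109*Y)
A(G) + h(Z(9), -199) = (-545 - 109*(-6)) - 142 = (-545 + 654) - 142 = 109 - 142 = -33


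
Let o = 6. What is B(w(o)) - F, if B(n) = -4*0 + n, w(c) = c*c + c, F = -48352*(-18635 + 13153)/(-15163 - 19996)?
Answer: 266542342/35159 ≈ 7581.1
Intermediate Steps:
F = -265065664/35159 (F = -48352/((-35159/(-5482))) = -48352/((-35159*(-1/5482))) = -48352/35159/5482 = -48352*5482/35159 = -265065664/35159 ≈ -7539.1)
w(c) = c + c² (w(c) = c² + c = c + c²)
B(n) = n (B(n) = 0 + n = n)
B(w(o)) - F = 6*(1 + 6) - 1*(-265065664/35159) = 6*7 + 265065664/35159 = 42 + 265065664/35159 = 266542342/35159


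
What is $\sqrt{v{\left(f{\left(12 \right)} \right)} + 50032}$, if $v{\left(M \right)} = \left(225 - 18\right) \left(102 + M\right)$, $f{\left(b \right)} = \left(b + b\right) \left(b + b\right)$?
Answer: $\sqrt{190378} \approx 436.32$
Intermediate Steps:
$f{\left(b \right)} = 4 b^{2}$ ($f{\left(b \right)} = 2 b 2 b = 4 b^{2}$)
$v{\left(M \right)} = 21114 + 207 M$ ($v{\left(M \right)} = \left(225 - 18\right) \left(102 + M\right) = 207 \left(102 + M\right) = 21114 + 207 M$)
$\sqrt{v{\left(f{\left(12 \right)} \right)} + 50032} = \sqrt{\left(21114 + 207 \cdot 4 \cdot 12^{2}\right) + 50032} = \sqrt{\left(21114 + 207 \cdot 4 \cdot 144\right) + 50032} = \sqrt{\left(21114 + 207 \cdot 576\right) + 50032} = \sqrt{\left(21114 + 119232\right) + 50032} = \sqrt{140346 + 50032} = \sqrt{190378}$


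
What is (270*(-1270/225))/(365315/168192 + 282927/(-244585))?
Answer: -62693154247680/41764511291 ≈ -1501.1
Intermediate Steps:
(270*(-1270/225))/(365315/168192 + 282927/(-244585)) = (270*(-1270*1/225))/(365315*(1/168192) + 282927*(-1/244585)) = (270*(-254/45))/(365315/168192 - 282927/244585) = -1524/41764511291/41137240320 = -1524*41137240320/41764511291 = -62693154247680/41764511291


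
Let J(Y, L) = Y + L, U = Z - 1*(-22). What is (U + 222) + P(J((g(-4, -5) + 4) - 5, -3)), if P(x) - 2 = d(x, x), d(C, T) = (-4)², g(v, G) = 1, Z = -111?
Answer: 151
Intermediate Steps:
U = -89 (U = -111 - 1*(-22) = -111 + 22 = -89)
J(Y, L) = L + Y
d(C, T) = 16
P(x) = 18 (P(x) = 2 + 16 = 18)
(U + 222) + P(J((g(-4, -5) + 4) - 5, -3)) = (-89 + 222) + 18 = 133 + 18 = 151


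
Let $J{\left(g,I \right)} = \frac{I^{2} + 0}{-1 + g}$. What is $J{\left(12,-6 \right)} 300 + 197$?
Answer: $\frac{12967}{11} \approx 1178.8$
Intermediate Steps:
$J{\left(g,I \right)} = \frac{I^{2}}{-1 + g}$
$J{\left(12,-6 \right)} 300 + 197 = \frac{\left(-6\right)^{2}}{-1 + 12} \cdot 300 + 197 = \frac{36}{11} \cdot 300 + 197 = \frac{10800}{11} + 197 = \frac{12967}{11}$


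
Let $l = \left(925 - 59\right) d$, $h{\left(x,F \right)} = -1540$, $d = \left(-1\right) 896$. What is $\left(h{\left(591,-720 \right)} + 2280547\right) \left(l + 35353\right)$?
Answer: $-1687793841081$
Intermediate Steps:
$d = -896$
$l = -775936$ ($l = \left(925 - 59\right) \left(-896\right) = 866 \left(-896\right) = -775936$)
$\left(h{\left(591,-720 \right)} + 2280547\right) \left(l + 35353\right) = \left(-1540 + 2280547\right) \left(-775936 + 35353\right) = 2279007 \left(-740583\right) = -1687793841081$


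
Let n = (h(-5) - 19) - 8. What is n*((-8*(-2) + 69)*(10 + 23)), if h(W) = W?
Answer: -89760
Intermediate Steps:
n = -32 (n = (-5 - 19) - 8 = -24 - 8 = -32)
n*((-8*(-2) + 69)*(10 + 23)) = -32*(-8*(-2) + 69)*(10 + 23) = -32*(16 + 69)*33 = -2720*33 = -32*2805 = -89760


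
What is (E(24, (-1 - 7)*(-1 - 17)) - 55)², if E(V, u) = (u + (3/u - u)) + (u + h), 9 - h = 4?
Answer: 20367169/2304 ≈ 8839.9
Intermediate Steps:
h = 5 (h = 9 - 1*4 = 9 - 4 = 5)
E(V, u) = 5 + u + 3/u (E(V, u) = (u + (3/u - u)) + (u + 5) = (u + (-u + 3/u)) + (5 + u) = 3/u + (5 + u) = 5 + u + 3/u)
(E(24, (-1 - 7)*(-1 - 17)) - 55)² = ((5 + (-1 - 7)*(-1 - 17) + 3/(((-1 - 7)*(-1 - 17)))) - 55)² = ((5 - 8*(-18) + 3/((-8*(-18)))) - 55)² = ((5 + 144 + 3/144) - 55)² = ((5 + 144 + 3*(1/144)) - 55)² = ((5 + 144 + 1/48) - 55)² = (7153/48 - 55)² = (4513/48)² = 20367169/2304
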